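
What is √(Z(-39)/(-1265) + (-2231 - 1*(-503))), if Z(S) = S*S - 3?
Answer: I*√43230/5 ≈ 41.584*I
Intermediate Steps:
Z(S) = -3 + S² (Z(S) = S² - 3 = -3 + S²)
√(Z(-39)/(-1265) + (-2231 - 1*(-503))) = √((-3 + (-39)²)/(-1265) + (-2231 - 1*(-503))) = √((-3 + 1521)*(-1/1265) + (-2231 + 503)) = √(1518*(-1/1265) - 1728) = √(-6/5 - 1728) = √(-8646/5) = I*√43230/5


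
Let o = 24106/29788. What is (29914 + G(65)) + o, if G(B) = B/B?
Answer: 445566063/14894 ≈ 29916.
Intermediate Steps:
o = 12053/14894 (o = 24106*(1/29788) = 12053/14894 ≈ 0.80925)
G(B) = 1
(29914 + G(65)) + o = (29914 + 1) + 12053/14894 = 29915 + 12053/14894 = 445566063/14894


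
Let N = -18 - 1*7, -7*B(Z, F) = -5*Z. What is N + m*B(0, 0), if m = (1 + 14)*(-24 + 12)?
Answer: -25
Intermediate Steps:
B(Z, F) = 5*Z/7 (B(Z, F) = -(-5)*Z/7 = 5*Z/7)
m = -180 (m = 15*(-12) = -180)
N = -25 (N = -18 - 7 = -25)
N + m*B(0, 0) = -25 - 900*0/7 = -25 - 180*0 = -25 + 0 = -25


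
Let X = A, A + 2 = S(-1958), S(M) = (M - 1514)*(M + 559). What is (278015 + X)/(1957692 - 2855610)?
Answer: -5135341/897918 ≈ -5.7192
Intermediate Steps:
S(M) = (-1514 + M)*(559 + M)
A = 4857326 (A = -2 + (-846326 + (-1958)² - 955*(-1958)) = -2 + (-846326 + 3833764 + 1869890) = -2 + 4857328 = 4857326)
X = 4857326
(278015 + X)/(1957692 - 2855610) = (278015 + 4857326)/(1957692 - 2855610) = 5135341/(-897918) = 5135341*(-1/897918) = -5135341/897918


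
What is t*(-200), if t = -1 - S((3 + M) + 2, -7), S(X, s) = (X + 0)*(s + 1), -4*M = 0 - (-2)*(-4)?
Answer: -8200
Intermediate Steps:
M = 2 (M = -(0 - (-2)*(-4))/4 = -(0 - 1*8)/4 = -(0 - 8)/4 = -¼*(-8) = 2)
S(X, s) = X*(1 + s)
t = 41 (t = -1 - ((3 + 2) + 2)*(1 - 7) = -1 - (5 + 2)*(-6) = -1 - 7*(-6) = -1 - 1*(-42) = -1 + 42 = 41)
t*(-200) = 41*(-200) = -8200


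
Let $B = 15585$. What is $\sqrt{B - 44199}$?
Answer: $i \sqrt{28614} \approx 169.16 i$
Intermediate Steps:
$\sqrt{B - 44199} = \sqrt{15585 - 44199} = \sqrt{-28614} = i \sqrt{28614}$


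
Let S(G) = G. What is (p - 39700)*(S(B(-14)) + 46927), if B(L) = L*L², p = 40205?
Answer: 22312415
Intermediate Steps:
B(L) = L³
(p - 39700)*(S(B(-14)) + 46927) = (40205 - 39700)*((-14)³ + 46927) = 505*(-2744 + 46927) = 505*44183 = 22312415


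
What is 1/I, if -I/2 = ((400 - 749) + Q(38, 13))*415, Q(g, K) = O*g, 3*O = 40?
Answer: -3/392590 ≈ -7.6416e-6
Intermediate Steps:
O = 40/3 (O = (⅓)*40 = 40/3 ≈ 13.333)
Q(g, K) = 40*g/3
I = -392590/3 (I = -2*((400 - 749) + (40/3)*38)*415 = -2*(-349 + 1520/3)*415 = -946*415/3 = -2*196295/3 = -392590/3 ≈ -1.3086e+5)
1/I = 1/(-392590/3) = -3/392590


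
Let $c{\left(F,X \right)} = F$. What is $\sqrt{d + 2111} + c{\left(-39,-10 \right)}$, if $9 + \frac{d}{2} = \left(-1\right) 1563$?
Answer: $-39 + i \sqrt{1033} \approx -39.0 + 32.14 i$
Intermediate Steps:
$d = -3144$ ($d = -18 + 2 \left(\left(-1\right) 1563\right) = -18 + 2 \left(-1563\right) = -18 - 3126 = -3144$)
$\sqrt{d + 2111} + c{\left(-39,-10 \right)} = \sqrt{-3144 + 2111} - 39 = \sqrt{-1033} - 39 = i \sqrt{1033} - 39 = -39 + i \sqrt{1033}$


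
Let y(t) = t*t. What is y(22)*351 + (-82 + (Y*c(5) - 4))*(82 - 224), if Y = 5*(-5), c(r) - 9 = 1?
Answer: 217596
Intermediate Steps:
c(r) = 10 (c(r) = 9 + 1 = 10)
y(t) = t**2
Y = -25
y(22)*351 + (-82 + (Y*c(5) - 4))*(82 - 224) = 22**2*351 + (-82 + (-25*10 - 4))*(82 - 224) = 484*351 + (-82 + (-250 - 4))*(-142) = 169884 + (-82 - 254)*(-142) = 169884 - 336*(-142) = 169884 + 47712 = 217596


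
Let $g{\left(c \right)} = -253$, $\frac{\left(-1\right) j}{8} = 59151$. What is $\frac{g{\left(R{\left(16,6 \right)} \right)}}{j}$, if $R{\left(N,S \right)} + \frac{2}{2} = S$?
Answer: $\frac{253}{473208} \approx 0.00053465$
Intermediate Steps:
$j = -473208$ ($j = \left(-8\right) 59151 = -473208$)
$R{\left(N,S \right)} = -1 + S$
$\frac{g{\left(R{\left(16,6 \right)} \right)}}{j} = - \frac{253}{-473208} = \left(-253\right) \left(- \frac{1}{473208}\right) = \frac{253}{473208}$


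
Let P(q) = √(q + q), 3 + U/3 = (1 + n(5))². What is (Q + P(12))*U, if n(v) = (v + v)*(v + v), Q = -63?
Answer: -1927422 + 61188*√6 ≈ -1.7775e+6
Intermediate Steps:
n(v) = 4*v² (n(v) = (2*v)*(2*v) = 4*v²)
U = 30594 (U = -9 + 3*(1 + 4*5²)² = -9 + 3*(1 + 4*25)² = -9 + 3*(1 + 100)² = -9 + 3*101² = -9 + 3*10201 = -9 + 30603 = 30594)
P(q) = √2*√q (P(q) = √(2*q) = √2*√q)
(Q + P(12))*U = (-63 + √2*√12)*30594 = (-63 + √2*(2*√3))*30594 = (-63 + 2*√6)*30594 = -1927422 + 61188*√6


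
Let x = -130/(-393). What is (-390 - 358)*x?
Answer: -97240/393 ≈ -247.43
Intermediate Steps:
x = 130/393 (x = -130*(-1/393) = 130/393 ≈ 0.33079)
(-390 - 358)*x = (-390 - 358)*(130/393) = -748*130/393 = -97240/393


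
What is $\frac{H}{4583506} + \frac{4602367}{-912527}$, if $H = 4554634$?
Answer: $- \frac{109991884796}{27159564803} \approx -4.0498$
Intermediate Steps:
$\frac{H}{4583506} + \frac{4602367}{-912527} = \frac{4554634}{4583506} + \frac{4602367}{-912527} = 4554634 \cdot \frac{1}{4583506} + 4602367 \left(- \frac{1}{912527}\right) = \frac{2277317}{2291753} - \frac{59771}{11851} = - \frac{109991884796}{27159564803}$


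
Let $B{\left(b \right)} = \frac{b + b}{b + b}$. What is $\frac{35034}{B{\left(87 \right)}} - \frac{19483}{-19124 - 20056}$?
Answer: $\frac{1372651603}{39180} \approx 35035.0$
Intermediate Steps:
$B{\left(b \right)} = 1$ ($B{\left(b \right)} = \frac{2 b}{2 b} = 2 b \frac{1}{2 b} = 1$)
$\frac{35034}{B{\left(87 \right)}} - \frac{19483}{-19124 - 20056} = \frac{35034}{1} - \frac{19483}{-19124 - 20056} = 35034 \cdot 1 - \frac{19483}{-19124 - 20056} = 35034 - \frac{19483}{-39180} = 35034 - - \frac{19483}{39180} = 35034 + \frac{19483}{39180} = \frac{1372651603}{39180}$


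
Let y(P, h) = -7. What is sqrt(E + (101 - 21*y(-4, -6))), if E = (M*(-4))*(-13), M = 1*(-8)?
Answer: 2*I*sqrt(42) ≈ 12.961*I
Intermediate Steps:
M = -8
E = -416 (E = -8*(-4)*(-13) = 32*(-13) = -416)
sqrt(E + (101 - 21*y(-4, -6))) = sqrt(-416 + (101 - 21*(-7))) = sqrt(-416 + (101 + 147)) = sqrt(-416 + 248) = sqrt(-168) = 2*I*sqrt(42)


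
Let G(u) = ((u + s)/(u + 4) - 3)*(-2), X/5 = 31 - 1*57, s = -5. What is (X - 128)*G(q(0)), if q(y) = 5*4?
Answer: -2451/2 ≈ -1225.5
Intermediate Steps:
q(y) = 20
X = -130 (X = 5*(31 - 1*57) = 5*(31 - 57) = 5*(-26) = -130)
G(u) = 6 - 2*(-5 + u)/(4 + u) (G(u) = ((u - 5)/(u + 4) - 3)*(-2) = ((-5 + u)/(4 + u) - 3)*(-2) = (-3 + (-5 + u)/(4 + u))*(-2) = 6 - 2*(-5 + u)/(4 + u))
(X - 128)*G(q(0)) = (-130 - 128)*(2*(17 + 2*20)/(4 + 20)) = -516*(17 + 40)/24 = -516*57/24 = -258*19/4 = -2451/2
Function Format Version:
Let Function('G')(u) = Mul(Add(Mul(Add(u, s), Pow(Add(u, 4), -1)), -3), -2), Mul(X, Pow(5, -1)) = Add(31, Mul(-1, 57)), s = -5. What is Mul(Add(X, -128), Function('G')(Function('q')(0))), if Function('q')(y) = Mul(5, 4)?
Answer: Rational(-2451, 2) ≈ -1225.5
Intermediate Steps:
Function('q')(y) = 20
X = -130 (X = Mul(5, Add(31, Mul(-1, 57))) = Mul(5, Add(31, -57)) = Mul(5, -26) = -130)
Function('G')(u) = Add(6, Mul(-2, Pow(Add(4, u), -1), Add(-5, u))) (Function('G')(u) = Mul(Add(Mul(Add(u, -5), Pow(Add(u, 4), -1)), -3), -2) = Mul(Add(Mul(Add(-5, u), Pow(Add(4, u), -1)), -3), -2) = Mul(Add(Mul(Pow(Add(4, u), -1), Add(-5, u)), -3), -2) = Mul(Add(-3, Mul(Pow(Add(4, u), -1), Add(-5, u))), -2) = Add(6, Mul(-2, Pow(Add(4, u), -1), Add(-5, u))))
Mul(Add(X, -128), Function('G')(Function('q')(0))) = Mul(Add(-130, -128), Mul(2, Pow(Add(4, 20), -1), Add(17, Mul(2, 20)))) = Mul(-258, Mul(2, Pow(24, -1), Add(17, 40))) = Mul(-258, Mul(2, Rational(1, 24), 57)) = Mul(-258, Rational(19, 4)) = Rational(-2451, 2)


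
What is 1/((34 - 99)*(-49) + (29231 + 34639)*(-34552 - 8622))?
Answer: -1/2757520195 ≈ -3.6264e-10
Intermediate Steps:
1/((34 - 99)*(-49) + (29231 + 34639)*(-34552 - 8622)) = 1/(-65*(-49) + 63870*(-43174)) = 1/(3185 - 2757523380) = 1/(-2757520195) = -1/2757520195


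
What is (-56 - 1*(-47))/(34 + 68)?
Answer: -3/34 ≈ -0.088235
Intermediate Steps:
(-56 - 1*(-47))/(34 + 68) = (-56 + 47)/102 = -9*1/102 = -3/34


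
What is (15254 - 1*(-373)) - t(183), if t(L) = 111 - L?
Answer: 15699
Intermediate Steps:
(15254 - 1*(-373)) - t(183) = (15254 - 1*(-373)) - (111 - 1*183) = (15254 + 373) - (111 - 183) = 15627 - 1*(-72) = 15627 + 72 = 15699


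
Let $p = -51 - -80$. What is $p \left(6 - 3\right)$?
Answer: $87$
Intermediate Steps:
$p = 29$ ($p = -51 + 80 = 29$)
$p \left(6 - 3\right) = 29 \left(6 - 3\right) = 29 \cdot 3 = 87$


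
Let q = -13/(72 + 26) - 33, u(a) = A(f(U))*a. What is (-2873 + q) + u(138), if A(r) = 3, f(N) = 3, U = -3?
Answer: -244229/98 ≈ -2492.1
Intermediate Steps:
u(a) = 3*a
q = -3247/98 (q = -13/98 - 33 = -3247/98 ≈ -33.133)
(-2873 + q) + u(138) = (-2873 - 3247/98) + 3*138 = -284801/98 + 414 = -244229/98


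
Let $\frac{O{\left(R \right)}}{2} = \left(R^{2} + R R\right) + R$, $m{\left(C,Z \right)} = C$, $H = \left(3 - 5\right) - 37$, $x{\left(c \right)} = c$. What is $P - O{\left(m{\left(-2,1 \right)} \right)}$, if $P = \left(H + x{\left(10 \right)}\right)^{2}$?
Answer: $829$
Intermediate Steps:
$H = -39$ ($H = -2 - 37 = -39$)
$O{\left(R \right)} = 2 R + 4 R^{2}$ ($O{\left(R \right)} = 2 \left(\left(R^{2} + R R\right) + R\right) = 2 \left(\left(R^{2} + R^{2}\right) + R\right) = 2 \left(2 R^{2} + R\right) = 2 \left(R + 2 R^{2}\right) = 2 R + 4 R^{2}$)
$P = 841$ ($P = \left(-39 + 10\right)^{2} = \left(-29\right)^{2} = 841$)
$P - O{\left(m{\left(-2,1 \right)} \right)} = 841 - 2 \left(-2\right) \left(1 + 2 \left(-2\right)\right) = 841 - 2 \left(-2\right) \left(1 - 4\right) = 841 - 2 \left(-2\right) \left(-3\right) = 841 - 12 = 829$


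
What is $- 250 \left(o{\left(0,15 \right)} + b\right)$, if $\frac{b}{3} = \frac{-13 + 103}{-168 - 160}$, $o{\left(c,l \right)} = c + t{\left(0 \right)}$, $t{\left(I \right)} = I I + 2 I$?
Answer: $\frac{16875}{82} \approx 205.79$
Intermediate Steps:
$t{\left(I \right)} = I^{2} + 2 I$
$o{\left(c,l \right)} = c$ ($o{\left(c,l \right)} = c + 0 \left(2 + 0\right) = c + 0 \cdot 2 = c + 0 = c$)
$b = - \frac{135}{164}$ ($b = 3 \frac{-13 + 103}{-168 - 160} = 3 \frac{90}{-328} = 3 \cdot 90 \left(- \frac{1}{328}\right) = 3 \left(- \frac{45}{164}\right) = - \frac{135}{164} \approx -0.82317$)
$- 250 \left(o{\left(0,15 \right)} + b\right) = - 250 \left(0 - \frac{135}{164}\right) = \left(-250\right) \left(- \frac{135}{164}\right) = \frac{16875}{82}$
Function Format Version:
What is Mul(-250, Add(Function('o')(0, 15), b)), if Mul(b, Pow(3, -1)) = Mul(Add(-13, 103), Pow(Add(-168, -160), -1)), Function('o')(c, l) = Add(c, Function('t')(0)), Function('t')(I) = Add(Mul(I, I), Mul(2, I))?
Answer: Rational(16875, 82) ≈ 205.79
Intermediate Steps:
Function('t')(I) = Add(Pow(I, 2), Mul(2, I))
Function('o')(c, l) = c (Function('o')(c, l) = Add(c, Mul(0, Add(2, 0))) = Add(c, Mul(0, 2)) = Add(c, 0) = c)
b = Rational(-135, 164) (b = Mul(3, Mul(Add(-13, 103), Pow(Add(-168, -160), -1))) = Mul(3, Mul(90, Pow(-328, -1))) = Mul(3, Mul(90, Rational(-1, 328))) = Mul(3, Rational(-45, 164)) = Rational(-135, 164) ≈ -0.82317)
Mul(-250, Add(Function('o')(0, 15), b)) = Mul(-250, Add(0, Rational(-135, 164))) = Mul(-250, Rational(-135, 164)) = Rational(16875, 82)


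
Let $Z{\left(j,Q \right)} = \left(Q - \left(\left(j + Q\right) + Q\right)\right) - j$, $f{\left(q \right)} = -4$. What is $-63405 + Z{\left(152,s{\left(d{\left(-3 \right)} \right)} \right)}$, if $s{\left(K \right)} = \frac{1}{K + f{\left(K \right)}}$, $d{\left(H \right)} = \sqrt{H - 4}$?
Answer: $- \frac{1465303}{23} + \frac{i \sqrt{7}}{23} \approx -63709.0 + 0.11503 i$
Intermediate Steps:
$d{\left(H \right)} = \sqrt{-4 + H}$
$s{\left(K \right)} = \frac{1}{-4 + K}$ ($s{\left(K \right)} = \frac{1}{K - 4} = \frac{1}{-4 + K}$)
$Z{\left(j,Q \right)} = - Q - 2 j$ ($Z{\left(j,Q \right)} = \left(Q - \left(\left(Q + j\right) + Q\right)\right) - j = \left(Q - \left(j + 2 Q\right)\right) - j = \left(- Q - j\right) - j = - Q - 2 j$)
$-63405 + Z{\left(152,s{\left(d{\left(-3 \right)} \right)} \right)} = -63405 - \left(304 + \frac{1}{-4 + \sqrt{-4 - 3}}\right) = -63405 - \left(304 + \frac{1}{-4 + \sqrt{-7}}\right) = -63405 - \left(304 + \frac{1}{-4 + i \sqrt{7}}\right) = -63709 - \frac{1}{-4 + i \sqrt{7}}$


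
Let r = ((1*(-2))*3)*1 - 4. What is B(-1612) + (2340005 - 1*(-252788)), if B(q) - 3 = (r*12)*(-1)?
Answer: 2592916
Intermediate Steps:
r = -10 (r = -2*3*1 - 4 = -6*1 - 4 = -6 - 4 = -10)
B(q) = 123 (B(q) = 3 - 10*12*(-1) = 3 - 120*(-1) = 3 + 120 = 123)
B(-1612) + (2340005 - 1*(-252788)) = 123 + (2340005 - 1*(-252788)) = 123 + (2340005 + 252788) = 123 + 2592793 = 2592916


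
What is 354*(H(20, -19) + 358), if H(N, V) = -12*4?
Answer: 109740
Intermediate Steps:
H(N, V) = -48
354*(H(20, -19) + 358) = 354*(-48 + 358) = 354*310 = 109740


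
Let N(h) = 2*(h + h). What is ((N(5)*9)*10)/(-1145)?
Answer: -360/229 ≈ -1.5721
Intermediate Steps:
N(h) = 4*h (N(h) = 2*(2*h) = 4*h)
((N(5)*9)*10)/(-1145) = (((4*5)*9)*10)/(-1145) = ((20*9)*10)*(-1/1145) = (180*10)*(-1/1145) = 1800*(-1/1145) = -360/229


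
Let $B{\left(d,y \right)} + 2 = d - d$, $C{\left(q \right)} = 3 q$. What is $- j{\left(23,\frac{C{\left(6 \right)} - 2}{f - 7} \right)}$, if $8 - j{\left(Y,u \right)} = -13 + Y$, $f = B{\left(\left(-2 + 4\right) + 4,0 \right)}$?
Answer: $2$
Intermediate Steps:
$B{\left(d,y \right)} = -2$ ($B{\left(d,y \right)} = -2 + \left(d - d\right) = -2 + 0 = -2$)
$f = -2$
$j{\left(Y,u \right)} = 21 - Y$ ($j{\left(Y,u \right)} = 8 - \left(-13 + Y\right) = 21 - Y$)
$- j{\left(23,\frac{C{\left(6 \right)} - 2}{f - 7} \right)} = - (21 - 23) = \left(-1\right) \left(-2\right) = 2$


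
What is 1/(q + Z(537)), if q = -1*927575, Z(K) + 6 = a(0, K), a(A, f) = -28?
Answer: -1/927609 ≈ -1.0780e-6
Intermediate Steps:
Z(K) = -34 (Z(K) = -6 - 28 = -34)
q = -927575
1/(q + Z(537)) = 1/(-927575 - 34) = 1/(-927609) = -1/927609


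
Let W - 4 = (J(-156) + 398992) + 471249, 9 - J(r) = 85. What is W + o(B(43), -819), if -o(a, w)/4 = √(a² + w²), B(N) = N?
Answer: 870169 - 4*√672610 ≈ 8.6689e+5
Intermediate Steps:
o(a, w) = -4*√(a² + w²)
J(r) = -76 (J(r) = 9 - 1*85 = 9 - 85 = -76)
W = 870169 (W = 4 + ((-76 + 398992) + 471249) = 4 + (398916 + 471249) = 4 + 870165 = 870169)
W + o(B(43), -819) = 870169 - 4*√(43² + (-819)²) = 870169 - 4*√(1849 + 670761) = 870169 - 4*√672610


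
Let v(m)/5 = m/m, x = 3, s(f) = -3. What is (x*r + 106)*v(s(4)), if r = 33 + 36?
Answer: 1565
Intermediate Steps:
r = 69
v(m) = 5 (v(m) = 5*(m/m) = 5*1 = 5)
(x*r + 106)*v(s(4)) = (3*69 + 106)*5 = (207 + 106)*5 = 313*5 = 1565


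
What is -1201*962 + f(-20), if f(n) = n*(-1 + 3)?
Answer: -1155402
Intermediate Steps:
f(n) = 2*n (f(n) = n*2 = 2*n)
-1201*962 + f(-20) = -1201*962 + 2*(-20) = -1155362 - 40 = -1155402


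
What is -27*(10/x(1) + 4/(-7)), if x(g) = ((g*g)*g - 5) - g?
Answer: 486/7 ≈ 69.429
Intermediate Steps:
x(g) = -5 + g³ - g (x(g) = (g²*g - 5) - g = (g³ - 5) - g = (-5 + g³) - g = -5 + g³ - g)
-27*(10/x(1) + 4/(-7)) = -27*(10/(-5 + 1³ - 1*1) + 4/(-7)) = -27*(10/(-5 + 1 - 1) + 4*(-⅐)) = -27*(10/(-5) - 4/7) = -27*(10*(-⅕) - 4/7) = -27*(-2 - 4/7) = -27*(-18/7) = 486/7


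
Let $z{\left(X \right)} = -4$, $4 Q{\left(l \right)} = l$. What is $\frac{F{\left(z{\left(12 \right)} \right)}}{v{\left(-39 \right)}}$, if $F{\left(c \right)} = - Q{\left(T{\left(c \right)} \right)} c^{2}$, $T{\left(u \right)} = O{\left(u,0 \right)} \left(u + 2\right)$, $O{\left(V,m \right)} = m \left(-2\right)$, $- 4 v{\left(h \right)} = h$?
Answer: $0$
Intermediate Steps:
$v{\left(h \right)} = - \frac{h}{4}$
$O{\left(V,m \right)} = - 2 m$
$T{\left(u \right)} = 0$ ($T{\left(u \right)} = \left(-2\right) 0 \left(u + 2\right) = 0 \left(2 + u\right) = 0$)
$Q{\left(l \right)} = \frac{l}{4}$
$F{\left(c \right)} = 0$ ($F{\left(c \right)} = - \frac{1}{4} \cdot 0 c^{2} = - 0 c^{2} = \left(-1\right) 0 = 0$)
$\frac{F{\left(z{\left(12 \right)} \right)}}{v{\left(-39 \right)}} = \frac{0}{\left(- \frac{1}{4}\right) \left(-39\right)} = \frac{0}{\frac{39}{4}} = 0 \cdot \frac{4}{39} = 0$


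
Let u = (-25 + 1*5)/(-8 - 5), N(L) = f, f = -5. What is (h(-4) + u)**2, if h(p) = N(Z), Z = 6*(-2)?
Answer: 2025/169 ≈ 11.982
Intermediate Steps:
Z = -12
N(L) = -5
h(p) = -5
u = 20/13 (u = (-25 + 5)/(-13) = -20*(-1/13) = 20/13 ≈ 1.5385)
(h(-4) + u)**2 = (-5 + 20/13)**2 = (-45/13)**2 = 2025/169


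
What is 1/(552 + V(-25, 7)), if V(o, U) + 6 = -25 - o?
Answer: 1/546 ≈ 0.0018315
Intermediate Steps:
V(o, U) = -31 - o (V(o, U) = -6 + (-25 - o) = -31 - o)
1/(552 + V(-25, 7)) = 1/(552 + (-31 - 1*(-25))) = 1/(552 + (-31 + 25)) = 1/(552 - 6) = 1/546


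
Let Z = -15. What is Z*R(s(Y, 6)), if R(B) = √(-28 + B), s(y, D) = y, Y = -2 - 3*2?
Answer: -90*I ≈ -90.0*I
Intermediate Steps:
Y = -8 (Y = -2 - 6 = -8)
Z*R(s(Y, 6)) = -15*√(-28 - 8) = -90*I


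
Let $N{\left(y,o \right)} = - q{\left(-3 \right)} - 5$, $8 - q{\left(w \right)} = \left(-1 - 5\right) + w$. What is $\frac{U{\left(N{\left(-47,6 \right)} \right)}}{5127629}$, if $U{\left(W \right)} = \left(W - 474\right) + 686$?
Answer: $\frac{190}{5127629} \approx 3.7054 \cdot 10^{-5}$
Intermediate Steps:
$q{\left(w \right)} = 14 - w$ ($q{\left(w \right)} = 8 - \left(\left(-1 - 5\right) + w\right) = 8 - \left(-6 + w\right) = 14 - w$)
$N{\left(y,o \right)} = -22$ ($N{\left(y,o \right)} = - (14 - -3) - 5 = - (14 + 3) - 5 = \left(-1\right) 17 - 5 = -17 - 5 = -22$)
$U{\left(W \right)} = 212 + W$ ($U{\left(W \right)} = \left(-474 + W\right) + 686 = 212 + W$)
$\frac{U{\left(N{\left(-47,6 \right)} \right)}}{5127629} = \frac{212 - 22}{5127629} = 190 \cdot \frac{1}{5127629} = \frac{190}{5127629}$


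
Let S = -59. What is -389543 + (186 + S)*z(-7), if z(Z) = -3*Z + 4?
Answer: -386368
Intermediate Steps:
z(Z) = 4 - 3*Z
-389543 + (186 + S)*z(-7) = -389543 + (186 - 59)*(4 - 3*(-7)) = -389543 + 127*(4 + 21) = -389543 + 127*25 = -389543 + 3175 = -386368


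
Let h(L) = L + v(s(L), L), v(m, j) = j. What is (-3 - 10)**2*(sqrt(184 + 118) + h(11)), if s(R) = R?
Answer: 3718 + 169*sqrt(302) ≈ 6654.9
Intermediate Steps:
h(L) = 2*L (h(L) = L + L = 2*L)
(-3 - 10)**2*(sqrt(184 + 118) + h(11)) = (-3 - 10)**2*(sqrt(184 + 118) + 2*11) = (-13)**2*(sqrt(302) + 22) = 169*(22 + sqrt(302)) = 3718 + 169*sqrt(302)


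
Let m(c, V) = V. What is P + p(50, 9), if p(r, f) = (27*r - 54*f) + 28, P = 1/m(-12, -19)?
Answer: 16947/19 ≈ 891.95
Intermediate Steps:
P = -1/19 (P = 1/(-19) = -1/19 ≈ -0.052632)
p(r, f) = 28 - 54*f + 27*r (p(r, f) = (-54*f + 27*r) + 28 = 28 - 54*f + 27*r)
P + p(50, 9) = -1/19 + (28 - 54*9 + 27*50) = -1/19 + (28 - 486 + 1350) = -1/19 + 892 = 16947/19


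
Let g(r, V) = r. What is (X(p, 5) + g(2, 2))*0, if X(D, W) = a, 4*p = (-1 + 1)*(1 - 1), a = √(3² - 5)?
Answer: 0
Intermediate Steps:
a = 2 (a = √(9 - 5) = √4 = 2)
p = 0 (p = ((-1 + 1)*(1 - 1))/4 = (0*0)/4 = (¼)*0 = 0)
X(D, W) = 2
(X(p, 5) + g(2, 2))*0 = (2 + 2)*0 = 4*0 = 0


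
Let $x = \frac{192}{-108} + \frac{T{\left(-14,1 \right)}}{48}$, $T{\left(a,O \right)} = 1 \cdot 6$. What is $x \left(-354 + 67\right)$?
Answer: $\frac{34153}{72} \approx 474.35$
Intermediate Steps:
$T{\left(a,O \right)} = 6$
$x = - \frac{119}{72}$ ($x = \frac{192}{-108} + \frac{6}{48} = 192 \left(- \frac{1}{108}\right) + 6 \cdot \frac{1}{48} = - \frac{16}{9} + \frac{1}{8} = - \frac{119}{72} \approx -1.6528$)
$x \left(-354 + 67\right) = - \frac{119 \left(-354 + 67\right)}{72} = \left(- \frac{119}{72}\right) \left(-287\right) = \frac{34153}{72}$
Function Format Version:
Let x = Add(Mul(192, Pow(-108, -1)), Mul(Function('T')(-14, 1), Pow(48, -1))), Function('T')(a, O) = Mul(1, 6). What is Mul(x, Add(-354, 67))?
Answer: Rational(34153, 72) ≈ 474.35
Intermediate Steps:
Function('T')(a, O) = 6
x = Rational(-119, 72) (x = Add(Mul(192, Pow(-108, -1)), Mul(6, Pow(48, -1))) = Add(Mul(192, Rational(-1, 108)), Mul(6, Rational(1, 48))) = Add(Rational(-16, 9), Rational(1, 8)) = Rational(-119, 72) ≈ -1.6528)
Mul(x, Add(-354, 67)) = Mul(Rational(-119, 72), Add(-354, 67)) = Mul(Rational(-119, 72), -287) = Rational(34153, 72)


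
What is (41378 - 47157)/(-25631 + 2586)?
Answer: 5779/23045 ≈ 0.25077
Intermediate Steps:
(41378 - 47157)/(-25631 + 2586) = -5779/(-23045) = -5779*(-1/23045) = 5779/23045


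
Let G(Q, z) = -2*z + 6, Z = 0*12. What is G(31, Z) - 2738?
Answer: -2732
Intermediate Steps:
Z = 0
G(Q, z) = 6 - 2*z
G(31, Z) - 2738 = (6 - 2*0) - 2738 = (6 + 0) - 2738 = 6 - 2738 = -2732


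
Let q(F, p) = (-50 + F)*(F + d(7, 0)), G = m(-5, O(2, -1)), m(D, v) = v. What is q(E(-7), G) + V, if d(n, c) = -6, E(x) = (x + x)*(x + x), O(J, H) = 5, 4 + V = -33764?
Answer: -6028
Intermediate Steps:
V = -33768 (V = -4 - 33764 = -33768)
G = 5
E(x) = 4*x**2 (E(x) = (2*x)*(2*x) = 4*x**2)
q(F, p) = (-50 + F)*(-6 + F) (q(F, p) = (-50 + F)*(F - 6) = (-50 + F)*(-6 + F))
q(E(-7), G) + V = (300 + (4*(-7)**2)**2 - 224*(-7)**2) - 33768 = (300 + (4*49)**2 - 224*49) - 33768 = (300 + 196**2 - 56*196) - 33768 = (300 + 38416 - 10976) - 33768 = 27740 - 33768 = -6028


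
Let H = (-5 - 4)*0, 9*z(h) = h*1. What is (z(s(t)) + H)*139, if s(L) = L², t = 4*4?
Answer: 35584/9 ≈ 3953.8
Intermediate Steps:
t = 16
z(h) = h/9 (z(h) = (h*1)/9 = h/9)
H = 0 (H = -9*0 = 0)
(z(s(t)) + H)*139 = ((⅑)*16² + 0)*139 = ((⅑)*256 + 0)*139 = (256/9 + 0)*139 = (256/9)*139 = 35584/9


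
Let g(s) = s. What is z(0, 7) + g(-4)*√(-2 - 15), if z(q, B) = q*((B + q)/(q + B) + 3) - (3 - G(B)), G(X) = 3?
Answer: -4*I*√17 ≈ -16.492*I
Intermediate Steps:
z(q, B) = 4*q (z(q, B) = q*((B + q)/(q + B) + 3) - (3 - 1*3) = q*((B + q)/(B + q) + 3) - (3 - 3) = q*(1 + 3) - 1*0 = q*4 + 0 = 4*q + 0 = 4*q)
z(0, 7) + g(-4)*√(-2 - 15) = 4*0 - 4*√(-2 - 15) = 0 - 4*I*√17 = -4*I*√17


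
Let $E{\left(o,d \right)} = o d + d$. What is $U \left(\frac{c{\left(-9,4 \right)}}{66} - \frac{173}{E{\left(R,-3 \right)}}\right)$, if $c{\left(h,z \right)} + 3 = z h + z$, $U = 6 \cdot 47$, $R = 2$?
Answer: $\frac{173947}{33} \approx 5271.1$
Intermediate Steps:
$U = 282$
$c{\left(h,z \right)} = -3 + z + h z$ ($c{\left(h,z \right)} = -3 + \left(z h + z\right) = -3 + \left(h z + z\right) = -3 + \left(z + h z\right) = -3 + z + h z$)
$E{\left(o,d \right)} = d + d o$ ($E{\left(o,d \right)} = d o + d = d + d o$)
$U \left(\frac{c{\left(-9,4 \right)}}{66} - \frac{173}{E{\left(R,-3 \right)}}\right) = 282 \left(\frac{-3 + 4 - 36}{66} - \frac{173}{\left(-3\right) \left(1 + 2\right)}\right) = 282 \left(\left(-3 + 4 - 36\right) \frac{1}{66} - \frac{173}{\left(-3\right) 3}\right) = 282 \left(\left(-35\right) \frac{1}{66} - \frac{173}{-9}\right) = 282 \left(- \frac{35}{66} - - \frac{173}{9}\right) = 282 \left(- \frac{35}{66} + \frac{173}{9}\right) = 282 \cdot \frac{3701}{198} = \frac{173947}{33}$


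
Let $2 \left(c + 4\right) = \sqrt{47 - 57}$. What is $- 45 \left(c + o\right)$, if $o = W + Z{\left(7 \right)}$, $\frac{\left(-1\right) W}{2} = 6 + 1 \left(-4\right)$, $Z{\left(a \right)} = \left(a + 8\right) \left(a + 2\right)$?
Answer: $-5715 - \frac{45 i \sqrt{10}}{2} \approx -5715.0 - 71.151 i$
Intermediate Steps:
$c = -4 + \frac{i \sqrt{10}}{2}$ ($c = -4 + \frac{\sqrt{47 - 57}}{2} = -4 + \frac{\sqrt{-10}}{2} = -4 + \frac{i \sqrt{10}}{2} \approx -4.0 + 1.5811 i$)
$Z{\left(a \right)} = \left(2 + a\right) \left(8 + a\right)$ ($Z{\left(a \right)} = \left(8 + a\right) \left(2 + a\right) = \left(2 + a\right) \left(8 + a\right)$)
$W = -4$ ($W = - 2 \left(6 + 1 \left(-4\right)\right) = - 2 \left(6 - 4\right) = \left(-2\right) 2 = -4$)
$o = 131$ ($o = -4 + \left(16 + 7^{2} + 10 \cdot 7\right) = -4 + \left(16 + 49 + 70\right) = -4 + 135 = 131$)
$- 45 \left(c + o\right) = - 45 \left(\left(-4 + \frac{i \sqrt{10}}{2}\right) + 131\right) = - 45 \left(127 + \frac{i \sqrt{10}}{2}\right) = -5715 - \frac{45 i \sqrt{10}}{2}$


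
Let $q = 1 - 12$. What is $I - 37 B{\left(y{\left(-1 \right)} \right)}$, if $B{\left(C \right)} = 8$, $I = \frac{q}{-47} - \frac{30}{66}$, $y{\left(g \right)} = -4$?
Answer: $- \frac{153146}{517} \approx -296.22$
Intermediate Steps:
$q = -11$
$I = - \frac{114}{517}$ ($I = - \frac{11}{-47} - \frac{30}{66} = \left(-11\right) \left(- \frac{1}{47}\right) - \frac{5}{11} = \frac{11}{47} - \frac{5}{11} = - \frac{114}{517} \approx -0.2205$)
$I - 37 B{\left(y{\left(-1 \right)} \right)} = - \frac{114}{517} - 296 = - \frac{153146}{517}$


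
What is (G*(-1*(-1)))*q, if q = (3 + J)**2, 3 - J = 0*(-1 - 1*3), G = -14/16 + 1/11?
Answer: -621/22 ≈ -28.227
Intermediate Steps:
G = -69/88 (G = -14*1/16 + 1*(1/11) = -7/8 + 1/11 = -69/88 ≈ -0.78409)
J = 3 (J = 3 - 0*(-1 - 1*3) = 3 - 0*(-1 - 3) = 3 - 0*(-4) = 3 - 1*0 = 3 + 0 = 3)
q = 36 (q = (3 + 3)**2 = 6**2 = 36)
(G*(-1*(-1)))*q = -(-69)*(-1)/88*36 = -69/88*1*36 = -69/88*36 = -621/22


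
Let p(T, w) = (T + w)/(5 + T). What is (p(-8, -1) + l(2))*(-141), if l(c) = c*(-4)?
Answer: 705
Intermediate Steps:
p(T, w) = (T + w)/(5 + T)
l(c) = -4*c
(p(-8, -1) + l(2))*(-141) = ((-8 - 1)/(5 - 8) - 4*2)*(-141) = (-9/(-3) - 8)*(-141) = (-⅓*(-9) - 8)*(-141) = (3 - 8)*(-141) = -5*(-141) = 705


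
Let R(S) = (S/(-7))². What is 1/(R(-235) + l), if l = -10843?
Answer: -49/476082 ≈ -0.00010292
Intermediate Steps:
R(S) = S²/49 (R(S) = (S*(-⅐))² = (-S/7)² = S²/49)
1/(R(-235) + l) = 1/((1/49)*(-235)² - 10843) = 1/((1/49)*55225 - 10843) = 1/(55225/49 - 10843) = 1/(-476082/49) = -49/476082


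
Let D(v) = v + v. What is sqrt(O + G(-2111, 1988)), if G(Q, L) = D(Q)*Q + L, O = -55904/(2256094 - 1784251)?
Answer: 941*sqrt(249044292662)/157281 ≈ 2985.7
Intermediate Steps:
D(v) = 2*v
O = -55904/471843 ≈ -0.11848
G(Q, L) = L + 2*Q**2 (G(Q, L) = (2*Q)*Q + L = 2*Q**2 + L = L + 2*Q**2)
sqrt(O + G(-2111, 1988)) = sqrt(-55904/471843 + (1988 + 2*(-2111)**2)) = sqrt(-55904/471843 + (1988 + 2*4456321)) = sqrt(-55904/471843 + (1988 + 8912642)) = sqrt(-55904/471843 + 8914630) = sqrt(4206305707186/471843) = 941*sqrt(249044292662)/157281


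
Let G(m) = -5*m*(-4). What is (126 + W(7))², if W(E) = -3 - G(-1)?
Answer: 20449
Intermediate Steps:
G(m) = 20*m
W(E) = 17 (W(E) = -3 - 20*(-1) = -3 - 1*(-20) = -3 + 20 = 17)
(126 + W(7))² = (126 + 17)² = 143² = 20449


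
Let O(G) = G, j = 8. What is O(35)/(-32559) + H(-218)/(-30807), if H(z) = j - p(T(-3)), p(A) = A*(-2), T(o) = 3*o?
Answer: -250885/334348371 ≈ -0.00075037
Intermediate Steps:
p(A) = -2*A
H(z) = -10 (H(z) = 8 - (-2)*3*(-3) = 8 - (-2)*(-9) = 8 - 1*18 = 8 - 18 = -10)
O(35)/(-32559) + H(-218)/(-30807) = 35/(-32559) - 10/(-30807) = 35*(-1/32559) - 10*(-1/30807) = -35/32559 + 10/30807 = -250885/334348371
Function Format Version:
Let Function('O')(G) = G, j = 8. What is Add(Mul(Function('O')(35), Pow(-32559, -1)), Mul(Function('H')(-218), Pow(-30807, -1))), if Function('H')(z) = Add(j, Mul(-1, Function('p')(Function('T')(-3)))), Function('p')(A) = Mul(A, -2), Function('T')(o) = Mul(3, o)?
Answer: Rational(-250885, 334348371) ≈ -0.00075037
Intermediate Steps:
Function('p')(A) = Mul(-2, A)
Function('H')(z) = -10 (Function('H')(z) = Add(8, Mul(-1, Mul(-2, Mul(3, -3)))) = Add(8, Mul(-1, Mul(-2, -9))) = Add(8, Mul(-1, 18)) = Add(8, -18) = -10)
Add(Mul(Function('O')(35), Pow(-32559, -1)), Mul(Function('H')(-218), Pow(-30807, -1))) = Add(Mul(35, Pow(-32559, -1)), Mul(-10, Pow(-30807, -1))) = Add(Mul(35, Rational(-1, 32559)), Mul(-10, Rational(-1, 30807))) = Add(Rational(-35, 32559), Rational(10, 30807)) = Rational(-250885, 334348371)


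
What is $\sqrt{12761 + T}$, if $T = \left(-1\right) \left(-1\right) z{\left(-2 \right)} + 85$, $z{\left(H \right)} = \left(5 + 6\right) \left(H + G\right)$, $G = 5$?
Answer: $9 \sqrt{159} \approx 113.49$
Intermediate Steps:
$z{\left(H \right)} = 55 + 11 H$ ($z{\left(H \right)} = \left(5 + 6\right) \left(H + 5\right) = 11 \left(5 + H\right) = 55 + 11 H$)
$T = 118$ ($T = \left(-1\right) \left(-1\right) \left(55 + 11 \left(-2\right)\right) + 85 = 1 \left(55 - 22\right) + 85 = 1 \cdot 33 + 85 = 33 + 85 = 118$)
$\sqrt{12761 + T} = \sqrt{12761 + 118} = \sqrt{12879} = 9 \sqrt{159}$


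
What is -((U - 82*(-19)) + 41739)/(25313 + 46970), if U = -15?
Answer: -43282/72283 ≈ -0.59879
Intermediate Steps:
-((U - 82*(-19)) + 41739)/(25313 + 46970) = -((-15 - 82*(-19)) + 41739)/(25313 + 46970) = -((-15 + 1558) + 41739)/72283 = -(1543 + 41739)/72283 = -43282/72283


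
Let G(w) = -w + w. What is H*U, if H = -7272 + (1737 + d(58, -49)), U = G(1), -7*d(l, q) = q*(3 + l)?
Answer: 0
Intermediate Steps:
d(l, q) = -q*(3 + l)/7
G(w) = 0
U = 0
H = -5108 (H = -7272 + (1737 - 1/7*(-49)*(3 + 58)) = -7272 + (1737 - 1/7*(-49)*61) = -7272 + (1737 + 427) = -7272 + 2164 = -5108)
H*U = -5108*0 = 0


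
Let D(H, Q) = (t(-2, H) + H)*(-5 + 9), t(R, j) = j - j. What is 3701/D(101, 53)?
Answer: 3701/404 ≈ 9.1609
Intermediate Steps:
t(R, j) = 0
D(H, Q) = 4*H (D(H, Q) = (0 + H)*(-5 + 9) = H*4 = 4*H)
3701/D(101, 53) = 3701/((4*101)) = 3701/404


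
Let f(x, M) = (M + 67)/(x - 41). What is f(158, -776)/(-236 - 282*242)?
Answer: 709/8012160 ≈ 8.8491e-5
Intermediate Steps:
f(x, M) = (67 + M)/(-41 + x)
f(158, -776)/(-236 - 282*242) = ((67 - 776)/(-41 + 158))/(-236 - 282*242) = (-709/117)/(-236 - 68244) = ((1/117)*(-709))/(-68480) = -709/117*(-1/68480) = 709/8012160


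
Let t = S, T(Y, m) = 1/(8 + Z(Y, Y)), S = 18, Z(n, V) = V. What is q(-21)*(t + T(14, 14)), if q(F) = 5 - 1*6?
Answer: -397/22 ≈ -18.045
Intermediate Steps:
q(F) = -1 (q(F) = 5 - 6 = -1)
T(Y, m) = 1/(8 + Y)
t = 18
q(-21)*(t + T(14, 14)) = -(18 + 1/(8 + 14)) = -(18 + 1/22) = -1*397/22 = -397/22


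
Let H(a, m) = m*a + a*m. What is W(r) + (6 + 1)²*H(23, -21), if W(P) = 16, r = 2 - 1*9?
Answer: -47318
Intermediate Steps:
H(a, m) = 2*a*m (H(a, m) = a*m + a*m = 2*a*m)
r = -7 (r = 2 - 9 = -7)
W(r) + (6 + 1)²*H(23, -21) = 16 + (6 + 1)²*(2*23*(-21)) = 16 + 7²*(-966) = 16 + 49*(-966) = 16 - 47334 = -47318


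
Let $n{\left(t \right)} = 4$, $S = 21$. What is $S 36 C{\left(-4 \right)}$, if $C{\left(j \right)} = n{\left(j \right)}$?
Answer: $3024$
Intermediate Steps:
$C{\left(j \right)} = 4$
$S 36 C{\left(-4 \right)} = 21 \cdot 36 \cdot 4 = 756 \cdot 4 = 3024$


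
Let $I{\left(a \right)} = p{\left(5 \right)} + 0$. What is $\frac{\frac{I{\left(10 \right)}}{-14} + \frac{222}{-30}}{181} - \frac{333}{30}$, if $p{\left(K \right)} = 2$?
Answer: $- \frac{28233}{2534} \approx -11.142$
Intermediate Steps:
$I{\left(a \right)} = 2$ ($I{\left(a \right)} = 2 + 0 = 2$)
$\frac{\frac{I{\left(10 \right)}}{-14} + \frac{222}{-30}}{181} - \frac{333}{30} = \frac{\frac{2}{-14} + \frac{222}{-30}}{181} - \frac{333}{30} = \left(2 \left(- \frac{1}{14}\right) + 222 \left(- \frac{1}{30}\right)\right) \frac{1}{181} - \frac{111}{10} = \left(- \frac{1}{7} - \frac{37}{5}\right) \frac{1}{181} - \frac{111}{10} = \left(- \frac{264}{35}\right) \frac{1}{181} - \frac{111}{10} = - \frac{264}{6335} - \frac{111}{10} = - \frac{28233}{2534}$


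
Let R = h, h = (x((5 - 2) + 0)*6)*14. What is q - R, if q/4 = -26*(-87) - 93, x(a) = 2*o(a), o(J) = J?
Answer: 8172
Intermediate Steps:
x(a) = 2*a
h = 504 (h = ((2*((5 - 2) + 0))*6)*14 = ((2*(3 + 0))*6)*14 = ((2*3)*6)*14 = (6*6)*14 = 36*14 = 504)
R = 504
q = 8676 (q = 4*(-26*(-87) - 93) = 4*(2262 - 93) = 4*2169 = 8676)
q - R = 8676 - 1*504 = 8676 - 504 = 8172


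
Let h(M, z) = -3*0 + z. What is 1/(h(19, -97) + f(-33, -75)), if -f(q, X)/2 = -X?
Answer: -1/247 ≈ -0.0040486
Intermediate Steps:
h(M, z) = z (h(M, z) = 0 + z = z)
f(q, X) = 2*X (f(q, X) = -(-2)*X = 2*X)
1/(h(19, -97) + f(-33, -75)) = 1/(-97 + 2*(-75)) = 1/(-97 - 150) = 1/(-247) = -1/247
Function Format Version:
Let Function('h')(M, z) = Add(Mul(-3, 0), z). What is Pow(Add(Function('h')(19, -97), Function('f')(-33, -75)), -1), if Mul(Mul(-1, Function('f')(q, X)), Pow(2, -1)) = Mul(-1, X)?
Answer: Rational(-1, 247) ≈ -0.0040486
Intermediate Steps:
Function('h')(M, z) = z (Function('h')(M, z) = Add(0, z) = z)
Function('f')(q, X) = Mul(2, X) (Function('f')(q, X) = Mul(-2, Mul(-1, X)) = Mul(2, X))
Pow(Add(Function('h')(19, -97), Function('f')(-33, -75)), -1) = Pow(Add(-97, Mul(2, -75)), -1) = Pow(Add(-97, -150), -1) = Pow(-247, -1) = Rational(-1, 247)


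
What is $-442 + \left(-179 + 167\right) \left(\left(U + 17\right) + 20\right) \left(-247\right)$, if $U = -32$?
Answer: $14378$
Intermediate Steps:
$-442 + \left(-179 + 167\right) \left(\left(U + 17\right) + 20\right) \left(-247\right) = -442 + \left(-179 + 167\right) \left(\left(-32 + 17\right) + 20\right) \left(-247\right) = -442 + - 12 \left(-15 + 20\right) \left(-247\right) = -442 + \left(-12\right) 5 \left(-247\right) = -442 - -14820 = -442 + 14820 = 14378$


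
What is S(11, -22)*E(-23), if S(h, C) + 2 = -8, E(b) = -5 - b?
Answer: -180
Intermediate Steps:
S(h, C) = -10 (S(h, C) = -2 - 8 = -10)
S(11, -22)*E(-23) = -10*(-5 - 1*(-23)) = -10*(-5 + 23) = -10*18 = -180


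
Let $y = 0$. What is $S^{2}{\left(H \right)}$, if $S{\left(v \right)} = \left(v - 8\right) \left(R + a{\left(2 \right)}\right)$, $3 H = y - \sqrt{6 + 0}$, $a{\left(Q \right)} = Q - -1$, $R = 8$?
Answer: $\frac{23474}{3} + \frac{1936 \sqrt{6}}{3} \approx 9405.4$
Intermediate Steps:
$a{\left(Q \right)} = 1 + Q$ ($a{\left(Q \right)} = Q + 1 = 1 + Q$)
$H = - \frac{\sqrt{6}}{3}$ ($H = \frac{0 - \sqrt{6 + 0}}{3} = \frac{0 - \sqrt{6}}{3} = \frac{\left(-1\right) \sqrt{6}}{3} = - \frac{\sqrt{6}}{3} \approx -0.8165$)
$S{\left(v \right)} = -88 + 11 v$ ($S{\left(v \right)} = \left(v - 8\right) \left(8 + \left(1 + 2\right)\right) = \left(-8 + v\right) \left(8 + 3\right) = \left(-8 + v\right) 11 = -88 + 11 v$)
$S^{2}{\left(H \right)} = \left(-88 + 11 \left(- \frac{\sqrt{6}}{3}\right)\right)^{2} = \left(-88 - \frac{11 \sqrt{6}}{3}\right)^{2}$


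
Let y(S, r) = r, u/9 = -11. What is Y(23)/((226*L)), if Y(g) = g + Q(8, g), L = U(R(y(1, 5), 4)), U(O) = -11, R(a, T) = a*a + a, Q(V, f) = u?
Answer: 38/1243 ≈ 0.030571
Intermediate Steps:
u = -99 (u = 9*(-11) = -99)
Q(V, f) = -99
R(a, T) = a + a² (R(a, T) = a² + a = a + a²)
L = -11
Y(g) = -99 + g (Y(g) = g - 99 = -99 + g)
Y(23)/((226*L)) = (-99 + 23)/((226*(-11))) = -76/(-2486) = -76*(-1/2486) = 38/1243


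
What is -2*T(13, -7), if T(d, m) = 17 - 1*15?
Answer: -4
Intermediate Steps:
T(d, m) = 2 (T(d, m) = 17 - 15 = 2)
-2*T(13, -7) = -2*2 = -4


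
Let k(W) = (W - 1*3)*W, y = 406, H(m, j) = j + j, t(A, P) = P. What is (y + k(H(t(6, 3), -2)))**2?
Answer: 188356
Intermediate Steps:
H(m, j) = 2*j
k(W) = W*(-3 + W) (k(W) = (W - 3)*W = (-3 + W)*W = W*(-3 + W))
(y + k(H(t(6, 3), -2)))**2 = (406 + (2*(-2))*(-3 + 2*(-2)))**2 = (406 - 4*(-3 - 4))**2 = (406 - 4*(-7))**2 = (406 + 28)**2 = 434**2 = 188356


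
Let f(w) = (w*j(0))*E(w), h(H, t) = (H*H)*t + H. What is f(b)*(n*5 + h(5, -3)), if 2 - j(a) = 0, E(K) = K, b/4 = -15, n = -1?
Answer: -540000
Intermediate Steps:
b = -60 (b = 4*(-15) = -60)
j(a) = 2 (j(a) = 2 - 1*0 = 2 + 0 = 2)
h(H, t) = H + t*H² (h(H, t) = H²*t + H = t*H² + H = H + t*H²)
f(w) = 2*w² (f(w) = (w*2)*w = (2*w)*w = 2*w²)
f(b)*(n*5 + h(5, -3)) = (2*(-60)²)*(-1*5 + 5*(1 + 5*(-3))) = (2*3600)*(-5 + 5*(1 - 15)) = 7200*(-5 + 5*(-14)) = 7200*(-5 - 70) = 7200*(-75) = -540000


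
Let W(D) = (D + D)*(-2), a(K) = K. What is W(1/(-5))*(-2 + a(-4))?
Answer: -24/5 ≈ -4.8000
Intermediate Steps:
W(D) = -4*D (W(D) = (2*D)*(-2) = -4*D)
W(1/(-5))*(-2 + a(-4)) = (-4/(-5))*(-2 - 4) = -4*(-⅕)*(-6) = (⅘)*(-6) = -24/5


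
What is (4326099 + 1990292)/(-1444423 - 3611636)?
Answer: -6316391/5056059 ≈ -1.2493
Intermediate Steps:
(4326099 + 1990292)/(-1444423 - 3611636) = 6316391/(-5056059) = 6316391*(-1/5056059) = -6316391/5056059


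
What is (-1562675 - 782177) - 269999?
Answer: -2614851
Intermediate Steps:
(-1562675 - 782177) - 269999 = -2344852 - 269999 = -2614851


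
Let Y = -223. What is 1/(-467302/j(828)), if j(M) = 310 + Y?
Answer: -87/467302 ≈ -0.00018618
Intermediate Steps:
j(M) = 87 (j(M) = 310 - 223 = 87)
1/(-467302/j(828)) = 1/(-467302/87) = -87/467302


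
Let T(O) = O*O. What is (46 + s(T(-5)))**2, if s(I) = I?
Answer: 5041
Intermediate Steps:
T(O) = O**2
(46 + s(T(-5)))**2 = (46 + (-5)**2)**2 = (46 + 25)**2 = 71**2 = 5041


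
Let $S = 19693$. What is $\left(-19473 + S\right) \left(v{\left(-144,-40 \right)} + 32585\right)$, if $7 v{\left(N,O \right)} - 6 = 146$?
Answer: $\frac{50214340}{7} \approx 7.1735 \cdot 10^{6}$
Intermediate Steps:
$v{\left(N,O \right)} = \frac{152}{7}$ ($v{\left(N,O \right)} = \frac{6}{7} + \frac{1}{7} \cdot 146 = \frac{6}{7} + \frac{146}{7} = \frac{152}{7}$)
$\left(-19473 + S\right) \left(v{\left(-144,-40 \right)} + 32585\right) = \left(-19473 + 19693\right) \left(\frac{152}{7} + 32585\right) = 220 \cdot \frac{228247}{7} = \frac{50214340}{7}$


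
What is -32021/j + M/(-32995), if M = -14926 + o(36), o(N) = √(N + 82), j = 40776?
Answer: -447910319/1345404120 - √118/32995 ≈ -0.33325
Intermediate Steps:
o(N) = √(82 + N)
M = -14926 + √118 (M = -14926 + √(82 + 36) = -14926 + √118 ≈ -14915.)
-32021/j + M/(-32995) = -32021/40776 + (-14926 + √118)/(-32995) = -32021*1/40776 + (-14926 + √118)*(-1/32995) = -32021/40776 + (14926/32995 - √118/32995) = -447910319/1345404120 - √118/32995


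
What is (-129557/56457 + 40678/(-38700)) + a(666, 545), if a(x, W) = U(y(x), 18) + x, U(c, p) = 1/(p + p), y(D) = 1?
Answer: 220076651/332100 ≈ 662.68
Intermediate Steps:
U(c, p) = 1/(2*p)
a(x, W) = 1/36 + x (a(x, W) = (1/2)/18 + x = (1/2)*(1/18) + x = 1/36 + x)
(-129557/56457 + 40678/(-38700)) + a(666, 545) = (-129557/56457 + 40678/(-38700)) + (1/36 + 666) = (-129557*1/56457 + 40678*(-1/38700)) + 23977/36 = (-7621/3321 - 473/450) + 23977/36 = -555587/166050 + 23977/36 = 220076651/332100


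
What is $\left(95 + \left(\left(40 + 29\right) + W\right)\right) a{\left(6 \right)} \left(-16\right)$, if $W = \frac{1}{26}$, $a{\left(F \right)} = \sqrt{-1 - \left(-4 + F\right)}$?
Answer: $- \frac{34120 i \sqrt{3}}{13} \approx - 4546.0 i$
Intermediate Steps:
$a{\left(F \right)} = \sqrt{3 - F}$
$W = \frac{1}{26} \approx 0.038462$
$\left(95 + \left(\left(40 + 29\right) + W\right)\right) a{\left(6 \right)} \left(-16\right) = \left(95 + \left(\left(40 + 29\right) + \frac{1}{26}\right)\right) \sqrt{3 - 6} \left(-16\right) = \left(95 + \left(69 + \frac{1}{26}\right)\right) \sqrt{3 - 6} \left(-16\right) = \left(95 + \frac{1795}{26}\right) \sqrt{-3} \left(-16\right) = \frac{4265 i \sqrt{3} \left(-16\right)}{26} = \frac{4265 \left(- 16 i \sqrt{3}\right)}{26} = - \frac{34120 i \sqrt{3}}{13}$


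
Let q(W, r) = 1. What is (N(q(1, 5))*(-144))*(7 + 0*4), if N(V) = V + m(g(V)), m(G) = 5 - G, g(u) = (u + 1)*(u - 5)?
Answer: -14112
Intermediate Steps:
g(u) = (1 + u)*(-5 + u)
N(V) = 10 - V² + 5*V (N(V) = V + (5 - (-5 + V² - 4*V)) = V + (5 + (5 - V² + 4*V)) = V + (10 - V² + 4*V) = 10 - V² + 5*V)
(N(q(1, 5))*(-144))*(7 + 0*4) = ((10 - 1*1² + 5*1)*(-144))*(7 + 0*4) = ((10 - 1*1 + 5)*(-144))*(7 + 0) = ((10 - 1 + 5)*(-144))*7 = (14*(-144))*7 = -2016*7 = -14112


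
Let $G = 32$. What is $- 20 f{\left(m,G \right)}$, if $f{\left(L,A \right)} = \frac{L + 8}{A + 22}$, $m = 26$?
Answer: $- \frac{340}{27} \approx -12.593$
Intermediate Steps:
$f{\left(L,A \right)} = \frac{8 + L}{22 + A}$
$- 20 f{\left(m,G \right)} = - 20 \frac{8 + 26}{22 + 32} = - 20 \cdot \frac{1}{54} \cdot 34 = \left(-20\right) \frac{17}{27} = - \frac{340}{27}$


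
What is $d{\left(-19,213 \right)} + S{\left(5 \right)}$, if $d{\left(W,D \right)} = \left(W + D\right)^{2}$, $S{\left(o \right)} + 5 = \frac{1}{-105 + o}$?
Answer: $\frac{3763099}{100} \approx 37631.0$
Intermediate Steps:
$S{\left(o \right)} = -5 + \frac{1}{-105 + o}$
$d{\left(W,D \right)} = \left(D + W\right)^{2}$
$d{\left(-19,213 \right)} + S{\left(5 \right)} = \left(213 - 19\right)^{2} + \frac{526 - 25}{-105 + 5} = 194^{2} + \frac{526 - 25}{-100} = 37636 - \frac{501}{100} = \frac{3763099}{100}$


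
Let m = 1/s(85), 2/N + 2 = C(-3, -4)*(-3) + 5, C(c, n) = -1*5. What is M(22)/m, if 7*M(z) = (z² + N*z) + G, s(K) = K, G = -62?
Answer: 324700/63 ≈ 5154.0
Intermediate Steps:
C(c, n) = -5
N = ⅑ (N = 2/(-2 + (-5*(-3) + 5)) = 2/(-2 + (15 + 5)) = 2/(-2 + 20) = 2/18 = 2*(1/18) = ⅑ ≈ 0.11111)
m = 1/85 ≈ 0.011765
M(z) = -62/7 + z²/7 + z/63 (M(z) = ((z² + z/9) - 62)/7 = (-62 + z² + z/9)/7 = -62/7 + z²/7 + z/63)
M(22)/m = (-62/7 + (⅐)*22² + (1/63)*22)/(1/85) = (-62/7 + (⅐)*484 + 22/63)*85 = (-62/7 + 484/7 + 22/63)*85 = (3820/63)*85 = 324700/63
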